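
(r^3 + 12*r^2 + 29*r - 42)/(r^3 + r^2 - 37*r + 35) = (r + 6)/(r - 5)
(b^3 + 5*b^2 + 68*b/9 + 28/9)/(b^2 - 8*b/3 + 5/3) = (9*b^3 + 45*b^2 + 68*b + 28)/(3*(3*b^2 - 8*b + 5))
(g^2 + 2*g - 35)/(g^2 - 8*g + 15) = (g + 7)/(g - 3)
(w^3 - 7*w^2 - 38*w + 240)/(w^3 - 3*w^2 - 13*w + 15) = (w^2 - 2*w - 48)/(w^2 + 2*w - 3)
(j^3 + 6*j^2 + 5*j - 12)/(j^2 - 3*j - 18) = (j^2 + 3*j - 4)/(j - 6)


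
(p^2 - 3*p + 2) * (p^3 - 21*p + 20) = p^5 - 3*p^4 - 19*p^3 + 83*p^2 - 102*p + 40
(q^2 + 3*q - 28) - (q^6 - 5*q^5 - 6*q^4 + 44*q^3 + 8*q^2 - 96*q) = -q^6 + 5*q^5 + 6*q^4 - 44*q^3 - 7*q^2 + 99*q - 28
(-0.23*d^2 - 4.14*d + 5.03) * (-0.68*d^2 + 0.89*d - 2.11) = 0.1564*d^4 + 2.6105*d^3 - 6.6197*d^2 + 13.2121*d - 10.6133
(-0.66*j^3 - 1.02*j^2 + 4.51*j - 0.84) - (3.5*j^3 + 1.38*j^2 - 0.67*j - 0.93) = -4.16*j^3 - 2.4*j^2 + 5.18*j + 0.0900000000000001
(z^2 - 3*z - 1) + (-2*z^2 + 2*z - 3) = -z^2 - z - 4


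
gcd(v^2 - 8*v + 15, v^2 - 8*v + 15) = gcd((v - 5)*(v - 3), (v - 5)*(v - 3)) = v^2 - 8*v + 15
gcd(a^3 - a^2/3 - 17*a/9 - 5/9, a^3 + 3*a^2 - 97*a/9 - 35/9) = a + 1/3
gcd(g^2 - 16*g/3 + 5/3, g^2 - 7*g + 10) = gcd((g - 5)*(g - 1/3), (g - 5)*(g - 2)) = g - 5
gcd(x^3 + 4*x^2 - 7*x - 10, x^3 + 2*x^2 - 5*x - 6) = x^2 - x - 2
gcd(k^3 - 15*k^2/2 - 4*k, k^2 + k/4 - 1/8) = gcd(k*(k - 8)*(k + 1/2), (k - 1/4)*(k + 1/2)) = k + 1/2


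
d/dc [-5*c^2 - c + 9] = -10*c - 1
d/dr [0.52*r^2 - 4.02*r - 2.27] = 1.04*r - 4.02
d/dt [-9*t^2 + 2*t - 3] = 2 - 18*t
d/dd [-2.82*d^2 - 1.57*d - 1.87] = -5.64*d - 1.57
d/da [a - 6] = 1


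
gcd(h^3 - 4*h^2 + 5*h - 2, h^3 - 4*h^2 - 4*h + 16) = h - 2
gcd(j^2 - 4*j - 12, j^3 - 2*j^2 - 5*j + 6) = j + 2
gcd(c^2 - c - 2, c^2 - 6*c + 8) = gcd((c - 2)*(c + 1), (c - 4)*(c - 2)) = c - 2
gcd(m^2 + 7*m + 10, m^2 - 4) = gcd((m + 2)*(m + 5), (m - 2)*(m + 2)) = m + 2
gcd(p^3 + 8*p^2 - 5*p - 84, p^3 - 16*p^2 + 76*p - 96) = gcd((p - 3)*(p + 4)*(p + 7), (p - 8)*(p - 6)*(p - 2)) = 1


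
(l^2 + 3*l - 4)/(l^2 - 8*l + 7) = (l + 4)/(l - 7)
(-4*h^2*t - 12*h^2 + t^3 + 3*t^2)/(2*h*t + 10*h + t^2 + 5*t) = (-2*h*t - 6*h + t^2 + 3*t)/(t + 5)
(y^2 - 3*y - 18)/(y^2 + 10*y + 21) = (y - 6)/(y + 7)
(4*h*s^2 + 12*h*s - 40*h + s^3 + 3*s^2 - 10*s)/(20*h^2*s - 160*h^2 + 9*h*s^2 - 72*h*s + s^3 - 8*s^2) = (s^2 + 3*s - 10)/(5*h*s - 40*h + s^2 - 8*s)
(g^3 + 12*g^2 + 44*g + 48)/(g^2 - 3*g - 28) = (g^2 + 8*g + 12)/(g - 7)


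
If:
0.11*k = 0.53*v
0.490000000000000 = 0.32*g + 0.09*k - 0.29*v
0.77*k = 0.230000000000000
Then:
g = 1.50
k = 0.30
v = 0.06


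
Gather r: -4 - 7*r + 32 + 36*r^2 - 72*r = 36*r^2 - 79*r + 28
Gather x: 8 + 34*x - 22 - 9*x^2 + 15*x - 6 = -9*x^2 + 49*x - 20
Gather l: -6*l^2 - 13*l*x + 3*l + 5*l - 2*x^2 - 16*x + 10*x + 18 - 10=-6*l^2 + l*(8 - 13*x) - 2*x^2 - 6*x + 8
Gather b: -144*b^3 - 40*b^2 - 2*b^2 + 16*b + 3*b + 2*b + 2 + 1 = -144*b^3 - 42*b^2 + 21*b + 3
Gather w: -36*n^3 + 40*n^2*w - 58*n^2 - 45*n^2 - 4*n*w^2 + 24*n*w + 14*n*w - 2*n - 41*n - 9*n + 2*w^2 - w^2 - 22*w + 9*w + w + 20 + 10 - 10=-36*n^3 - 103*n^2 - 52*n + w^2*(1 - 4*n) + w*(40*n^2 + 38*n - 12) + 20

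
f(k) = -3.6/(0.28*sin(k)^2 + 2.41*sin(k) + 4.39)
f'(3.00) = -0.40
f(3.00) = -0.76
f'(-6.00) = 0.34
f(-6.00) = -0.71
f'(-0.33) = 0.57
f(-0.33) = -0.99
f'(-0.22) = 0.53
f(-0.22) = -0.93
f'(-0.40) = 0.60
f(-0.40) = -1.03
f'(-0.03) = 0.46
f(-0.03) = -0.83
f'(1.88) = -0.07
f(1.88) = -0.52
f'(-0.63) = 0.64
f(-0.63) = -1.17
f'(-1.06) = 0.54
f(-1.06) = -1.44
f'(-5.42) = 0.16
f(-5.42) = -0.56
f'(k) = -3.6*(-0.56*sin(k)*cos(k) - 2.41*cos(k))/(0.28*sin(k)^2 + 2.41*sin(k) + 4.39)^2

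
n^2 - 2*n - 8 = (n - 4)*(n + 2)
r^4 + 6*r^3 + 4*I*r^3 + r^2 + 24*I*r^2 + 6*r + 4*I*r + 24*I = (r + 6)*(r - I)*(r + I)*(r + 4*I)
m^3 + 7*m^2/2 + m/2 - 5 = (m - 1)*(m + 2)*(m + 5/2)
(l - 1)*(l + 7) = l^2 + 6*l - 7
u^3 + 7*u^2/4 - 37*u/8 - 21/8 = (u - 7/4)*(u + 1/2)*(u + 3)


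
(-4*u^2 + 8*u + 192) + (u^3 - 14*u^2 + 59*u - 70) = u^3 - 18*u^2 + 67*u + 122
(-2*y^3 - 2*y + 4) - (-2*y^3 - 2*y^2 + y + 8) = 2*y^2 - 3*y - 4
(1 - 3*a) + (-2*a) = 1 - 5*a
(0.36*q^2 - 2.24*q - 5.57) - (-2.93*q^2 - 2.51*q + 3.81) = 3.29*q^2 + 0.27*q - 9.38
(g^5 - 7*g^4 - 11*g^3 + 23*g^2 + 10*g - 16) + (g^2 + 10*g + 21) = g^5 - 7*g^4 - 11*g^3 + 24*g^2 + 20*g + 5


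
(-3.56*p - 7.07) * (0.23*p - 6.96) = -0.8188*p^2 + 23.1515*p + 49.2072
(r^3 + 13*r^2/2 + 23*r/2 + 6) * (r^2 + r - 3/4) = r^5 + 15*r^4/2 + 69*r^3/4 + 101*r^2/8 - 21*r/8 - 9/2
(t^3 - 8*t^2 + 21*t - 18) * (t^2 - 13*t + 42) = t^5 - 21*t^4 + 167*t^3 - 627*t^2 + 1116*t - 756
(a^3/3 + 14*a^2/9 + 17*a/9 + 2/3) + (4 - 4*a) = a^3/3 + 14*a^2/9 - 19*a/9 + 14/3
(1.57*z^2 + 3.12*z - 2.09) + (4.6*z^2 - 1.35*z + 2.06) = 6.17*z^2 + 1.77*z - 0.0299999999999998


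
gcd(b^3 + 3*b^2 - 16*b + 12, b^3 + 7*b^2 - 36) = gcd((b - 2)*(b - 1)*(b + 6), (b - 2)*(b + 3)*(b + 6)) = b^2 + 4*b - 12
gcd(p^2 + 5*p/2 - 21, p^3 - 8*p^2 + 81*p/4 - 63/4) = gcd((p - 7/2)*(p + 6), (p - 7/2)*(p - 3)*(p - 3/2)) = p - 7/2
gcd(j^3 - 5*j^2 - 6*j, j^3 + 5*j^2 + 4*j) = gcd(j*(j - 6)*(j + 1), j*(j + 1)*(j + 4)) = j^2 + j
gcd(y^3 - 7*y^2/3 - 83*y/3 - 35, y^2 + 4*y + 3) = y + 3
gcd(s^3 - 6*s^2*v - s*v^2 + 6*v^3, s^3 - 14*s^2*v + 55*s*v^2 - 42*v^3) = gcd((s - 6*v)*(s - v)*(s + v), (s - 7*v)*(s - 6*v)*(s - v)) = s^2 - 7*s*v + 6*v^2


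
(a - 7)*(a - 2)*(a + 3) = a^3 - 6*a^2 - 13*a + 42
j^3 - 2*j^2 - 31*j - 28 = (j - 7)*(j + 1)*(j + 4)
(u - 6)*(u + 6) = u^2 - 36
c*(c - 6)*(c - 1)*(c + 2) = c^4 - 5*c^3 - 8*c^2 + 12*c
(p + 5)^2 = p^2 + 10*p + 25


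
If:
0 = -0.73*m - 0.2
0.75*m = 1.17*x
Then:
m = -0.27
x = -0.18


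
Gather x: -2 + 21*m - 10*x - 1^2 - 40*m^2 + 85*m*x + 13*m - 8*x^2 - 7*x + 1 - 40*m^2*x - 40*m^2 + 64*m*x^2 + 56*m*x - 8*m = -80*m^2 + 26*m + x^2*(64*m - 8) + x*(-40*m^2 + 141*m - 17) - 2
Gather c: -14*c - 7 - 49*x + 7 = -14*c - 49*x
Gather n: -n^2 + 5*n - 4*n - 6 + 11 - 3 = -n^2 + n + 2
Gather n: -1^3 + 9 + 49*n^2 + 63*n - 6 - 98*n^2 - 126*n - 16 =-49*n^2 - 63*n - 14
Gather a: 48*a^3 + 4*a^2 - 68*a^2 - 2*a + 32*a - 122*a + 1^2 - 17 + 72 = 48*a^3 - 64*a^2 - 92*a + 56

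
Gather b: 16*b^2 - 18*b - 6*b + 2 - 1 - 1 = 16*b^2 - 24*b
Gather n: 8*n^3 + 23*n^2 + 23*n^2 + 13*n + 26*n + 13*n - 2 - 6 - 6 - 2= 8*n^3 + 46*n^2 + 52*n - 16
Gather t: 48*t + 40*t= 88*t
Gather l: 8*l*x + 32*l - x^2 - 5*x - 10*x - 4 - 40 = l*(8*x + 32) - x^2 - 15*x - 44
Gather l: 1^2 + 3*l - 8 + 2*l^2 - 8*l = 2*l^2 - 5*l - 7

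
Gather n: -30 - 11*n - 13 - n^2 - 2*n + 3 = -n^2 - 13*n - 40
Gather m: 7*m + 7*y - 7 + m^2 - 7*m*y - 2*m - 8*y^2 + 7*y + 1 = m^2 + m*(5 - 7*y) - 8*y^2 + 14*y - 6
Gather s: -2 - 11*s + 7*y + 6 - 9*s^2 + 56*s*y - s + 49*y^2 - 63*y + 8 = -9*s^2 + s*(56*y - 12) + 49*y^2 - 56*y + 12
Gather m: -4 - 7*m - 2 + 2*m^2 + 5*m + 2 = 2*m^2 - 2*m - 4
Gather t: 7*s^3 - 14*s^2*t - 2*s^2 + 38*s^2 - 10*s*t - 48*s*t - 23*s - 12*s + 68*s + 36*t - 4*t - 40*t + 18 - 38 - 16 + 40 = 7*s^3 + 36*s^2 + 33*s + t*(-14*s^2 - 58*s - 8) + 4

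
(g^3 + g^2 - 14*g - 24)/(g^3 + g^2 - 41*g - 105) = (g^2 - 2*g - 8)/(g^2 - 2*g - 35)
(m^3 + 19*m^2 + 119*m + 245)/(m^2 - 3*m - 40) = (m^2 + 14*m + 49)/(m - 8)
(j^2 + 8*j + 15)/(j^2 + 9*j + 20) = (j + 3)/(j + 4)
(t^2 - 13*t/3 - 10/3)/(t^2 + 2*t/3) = (t - 5)/t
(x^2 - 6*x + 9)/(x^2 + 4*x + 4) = (x^2 - 6*x + 9)/(x^2 + 4*x + 4)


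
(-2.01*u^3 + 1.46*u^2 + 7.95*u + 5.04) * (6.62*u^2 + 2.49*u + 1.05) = -13.3062*u^5 + 4.6603*u^4 + 54.1539*u^3 + 54.6933*u^2 + 20.8971*u + 5.292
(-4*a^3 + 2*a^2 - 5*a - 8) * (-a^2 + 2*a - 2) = 4*a^5 - 10*a^4 + 17*a^3 - 6*a^2 - 6*a + 16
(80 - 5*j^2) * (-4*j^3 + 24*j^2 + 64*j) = 20*j^5 - 120*j^4 - 640*j^3 + 1920*j^2 + 5120*j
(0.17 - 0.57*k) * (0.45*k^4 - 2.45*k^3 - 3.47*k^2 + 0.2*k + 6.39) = -0.2565*k^5 + 1.473*k^4 + 1.5614*k^3 - 0.7039*k^2 - 3.6083*k + 1.0863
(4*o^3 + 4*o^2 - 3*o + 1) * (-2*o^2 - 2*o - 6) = -8*o^5 - 16*o^4 - 26*o^3 - 20*o^2 + 16*o - 6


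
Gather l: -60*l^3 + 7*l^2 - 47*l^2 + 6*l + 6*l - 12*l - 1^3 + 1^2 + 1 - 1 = -60*l^3 - 40*l^2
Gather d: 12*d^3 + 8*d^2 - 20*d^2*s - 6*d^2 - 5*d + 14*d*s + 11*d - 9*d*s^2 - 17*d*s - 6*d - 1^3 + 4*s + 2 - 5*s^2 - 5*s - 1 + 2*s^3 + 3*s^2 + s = 12*d^3 + d^2*(2 - 20*s) + d*(-9*s^2 - 3*s) + 2*s^3 - 2*s^2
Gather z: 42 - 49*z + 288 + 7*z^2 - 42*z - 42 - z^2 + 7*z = 6*z^2 - 84*z + 288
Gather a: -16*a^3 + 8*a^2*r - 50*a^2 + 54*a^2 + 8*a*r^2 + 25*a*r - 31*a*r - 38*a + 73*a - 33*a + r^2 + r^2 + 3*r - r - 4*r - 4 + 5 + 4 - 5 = -16*a^3 + a^2*(8*r + 4) + a*(8*r^2 - 6*r + 2) + 2*r^2 - 2*r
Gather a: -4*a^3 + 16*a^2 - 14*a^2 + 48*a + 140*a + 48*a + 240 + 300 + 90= -4*a^3 + 2*a^2 + 236*a + 630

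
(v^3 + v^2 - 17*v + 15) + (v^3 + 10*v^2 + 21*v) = 2*v^3 + 11*v^2 + 4*v + 15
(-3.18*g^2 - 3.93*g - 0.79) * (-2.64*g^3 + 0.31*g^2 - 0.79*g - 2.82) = 8.3952*g^5 + 9.3894*g^4 + 3.3795*g^3 + 11.8274*g^2 + 11.7067*g + 2.2278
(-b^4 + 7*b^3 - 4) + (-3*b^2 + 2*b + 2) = -b^4 + 7*b^3 - 3*b^2 + 2*b - 2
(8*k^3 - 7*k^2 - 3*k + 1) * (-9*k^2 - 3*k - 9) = -72*k^5 + 39*k^4 - 24*k^3 + 63*k^2 + 24*k - 9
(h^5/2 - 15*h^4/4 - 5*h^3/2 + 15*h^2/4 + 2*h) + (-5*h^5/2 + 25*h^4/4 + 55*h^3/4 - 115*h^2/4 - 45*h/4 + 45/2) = -2*h^5 + 5*h^4/2 + 45*h^3/4 - 25*h^2 - 37*h/4 + 45/2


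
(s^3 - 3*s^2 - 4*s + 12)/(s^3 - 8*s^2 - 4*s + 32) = (s - 3)/(s - 8)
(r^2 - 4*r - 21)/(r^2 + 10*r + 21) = (r - 7)/(r + 7)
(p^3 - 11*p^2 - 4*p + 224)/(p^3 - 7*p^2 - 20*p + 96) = (p - 7)/(p - 3)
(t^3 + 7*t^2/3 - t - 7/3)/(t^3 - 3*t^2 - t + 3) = (t + 7/3)/(t - 3)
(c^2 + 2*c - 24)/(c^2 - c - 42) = (c - 4)/(c - 7)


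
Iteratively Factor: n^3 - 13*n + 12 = (n - 1)*(n^2 + n - 12) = (n - 1)*(n + 4)*(n - 3)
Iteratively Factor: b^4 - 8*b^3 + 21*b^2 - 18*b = (b - 3)*(b^3 - 5*b^2 + 6*b) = b*(b - 3)*(b^2 - 5*b + 6) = b*(b - 3)^2*(b - 2)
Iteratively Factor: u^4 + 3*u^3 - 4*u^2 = (u)*(u^3 + 3*u^2 - 4*u) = u*(u + 4)*(u^2 - u) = u*(u - 1)*(u + 4)*(u)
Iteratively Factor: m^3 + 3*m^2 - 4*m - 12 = (m + 3)*(m^2 - 4) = (m + 2)*(m + 3)*(m - 2)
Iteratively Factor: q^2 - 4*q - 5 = (q + 1)*(q - 5)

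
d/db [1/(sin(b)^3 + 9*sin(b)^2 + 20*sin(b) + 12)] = (-18*sin(b) + 3*cos(b)^2 - 23)*cos(b)/(sin(b)^3 + 9*sin(b)^2 + 20*sin(b) + 12)^2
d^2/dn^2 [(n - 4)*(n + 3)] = 2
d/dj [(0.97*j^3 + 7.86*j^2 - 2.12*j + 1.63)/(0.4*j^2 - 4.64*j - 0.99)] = (0.388*j^4 - 9.0016*j^3 - 38.5033*j^2 - 16.8668*j + 9.662)/(0.16*j^4 - 3.712*j^3 + 20.7376*j^2 + 9.1872*j + 0.9801)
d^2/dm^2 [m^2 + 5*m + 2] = 2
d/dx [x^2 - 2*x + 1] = 2*x - 2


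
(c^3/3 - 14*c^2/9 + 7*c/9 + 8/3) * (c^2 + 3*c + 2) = c^5/3 - 5*c^4/9 - 29*c^3/9 + 17*c^2/9 + 86*c/9 + 16/3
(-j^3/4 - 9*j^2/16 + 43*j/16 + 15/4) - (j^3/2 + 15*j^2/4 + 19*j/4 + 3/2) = -3*j^3/4 - 69*j^2/16 - 33*j/16 + 9/4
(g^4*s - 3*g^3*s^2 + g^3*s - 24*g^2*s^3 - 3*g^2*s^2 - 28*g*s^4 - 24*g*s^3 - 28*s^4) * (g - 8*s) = g^5*s - 11*g^4*s^2 + g^4*s - 11*g^3*s^2 + 164*g^2*s^4 + 224*g*s^5 + 164*g*s^4 + 224*s^5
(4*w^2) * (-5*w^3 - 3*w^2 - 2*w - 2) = -20*w^5 - 12*w^4 - 8*w^3 - 8*w^2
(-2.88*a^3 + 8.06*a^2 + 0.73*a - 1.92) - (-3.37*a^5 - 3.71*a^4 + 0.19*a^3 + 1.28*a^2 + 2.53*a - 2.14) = 3.37*a^5 + 3.71*a^4 - 3.07*a^3 + 6.78*a^2 - 1.8*a + 0.22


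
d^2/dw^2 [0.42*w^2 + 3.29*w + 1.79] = 0.840000000000000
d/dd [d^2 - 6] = 2*d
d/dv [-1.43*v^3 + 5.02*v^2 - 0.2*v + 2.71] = -4.29*v^2 + 10.04*v - 0.2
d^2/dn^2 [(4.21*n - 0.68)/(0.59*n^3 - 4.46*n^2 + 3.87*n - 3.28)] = (8.793006*n^5 - 69.30966*n^4 + 176.891518*n^3 + 7.29271200000005*n^2 - 306.997488*n + 106.406696)/(0.205379*n^9 - 4.657578*n^8 + 39.249573*n^7 - 153.242948*n^6 + 309.236541*n^5 - 441.05961*n^4 + 416.683707*n^3 - 291.320088*n^2 + 124.905024*n - 35.287552)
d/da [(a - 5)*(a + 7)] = 2*a + 2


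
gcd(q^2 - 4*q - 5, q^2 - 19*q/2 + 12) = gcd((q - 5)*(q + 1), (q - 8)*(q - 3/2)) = 1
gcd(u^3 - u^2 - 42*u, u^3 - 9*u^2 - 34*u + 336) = u^2 - u - 42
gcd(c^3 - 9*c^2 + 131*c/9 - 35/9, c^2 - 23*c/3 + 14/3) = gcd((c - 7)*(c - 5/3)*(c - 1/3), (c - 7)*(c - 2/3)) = c - 7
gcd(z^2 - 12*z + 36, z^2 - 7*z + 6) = z - 6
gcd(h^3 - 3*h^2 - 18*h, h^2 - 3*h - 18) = h^2 - 3*h - 18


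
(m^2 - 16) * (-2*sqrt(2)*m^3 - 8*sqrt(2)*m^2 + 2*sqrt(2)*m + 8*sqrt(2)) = -2*sqrt(2)*m^5 - 8*sqrt(2)*m^4 + 34*sqrt(2)*m^3 + 136*sqrt(2)*m^2 - 32*sqrt(2)*m - 128*sqrt(2)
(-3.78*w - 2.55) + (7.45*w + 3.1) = 3.67*w + 0.55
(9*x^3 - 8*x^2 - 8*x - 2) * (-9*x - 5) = -81*x^4 + 27*x^3 + 112*x^2 + 58*x + 10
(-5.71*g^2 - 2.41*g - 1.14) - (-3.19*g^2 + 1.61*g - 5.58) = -2.52*g^2 - 4.02*g + 4.44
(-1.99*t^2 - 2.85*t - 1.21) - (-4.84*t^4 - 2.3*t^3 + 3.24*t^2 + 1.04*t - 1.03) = 4.84*t^4 + 2.3*t^3 - 5.23*t^2 - 3.89*t - 0.18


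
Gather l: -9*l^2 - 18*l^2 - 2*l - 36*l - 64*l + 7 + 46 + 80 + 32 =-27*l^2 - 102*l + 165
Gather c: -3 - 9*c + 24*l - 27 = -9*c + 24*l - 30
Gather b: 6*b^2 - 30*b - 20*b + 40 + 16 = 6*b^2 - 50*b + 56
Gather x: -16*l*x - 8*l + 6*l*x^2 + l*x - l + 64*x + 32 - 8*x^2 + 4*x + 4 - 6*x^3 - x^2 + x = -9*l - 6*x^3 + x^2*(6*l - 9) + x*(69 - 15*l) + 36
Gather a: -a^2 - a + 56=-a^2 - a + 56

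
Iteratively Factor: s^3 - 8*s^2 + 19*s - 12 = (s - 4)*(s^2 - 4*s + 3) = (s - 4)*(s - 1)*(s - 3)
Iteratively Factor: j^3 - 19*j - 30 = (j + 3)*(j^2 - 3*j - 10) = (j - 5)*(j + 3)*(j + 2)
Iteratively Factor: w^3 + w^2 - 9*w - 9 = (w + 1)*(w^2 - 9) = (w - 3)*(w + 1)*(w + 3)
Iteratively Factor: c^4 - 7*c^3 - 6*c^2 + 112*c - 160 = (c - 2)*(c^3 - 5*c^2 - 16*c + 80) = (c - 5)*(c - 2)*(c^2 - 16) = (c - 5)*(c - 4)*(c - 2)*(c + 4)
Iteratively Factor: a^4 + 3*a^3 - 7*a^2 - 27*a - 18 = (a - 3)*(a^3 + 6*a^2 + 11*a + 6) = (a - 3)*(a + 3)*(a^2 + 3*a + 2) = (a - 3)*(a + 1)*(a + 3)*(a + 2)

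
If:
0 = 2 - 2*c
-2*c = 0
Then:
No Solution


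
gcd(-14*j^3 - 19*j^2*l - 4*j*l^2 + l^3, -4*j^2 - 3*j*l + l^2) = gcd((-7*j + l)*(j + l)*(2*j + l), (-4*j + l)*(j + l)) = j + l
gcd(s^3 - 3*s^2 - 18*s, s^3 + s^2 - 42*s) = s^2 - 6*s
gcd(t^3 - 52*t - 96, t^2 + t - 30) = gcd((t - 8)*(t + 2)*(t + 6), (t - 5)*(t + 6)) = t + 6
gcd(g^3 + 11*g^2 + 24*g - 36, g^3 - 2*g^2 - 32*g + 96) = g + 6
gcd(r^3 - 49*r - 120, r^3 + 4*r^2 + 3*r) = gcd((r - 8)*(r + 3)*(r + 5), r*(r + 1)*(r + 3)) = r + 3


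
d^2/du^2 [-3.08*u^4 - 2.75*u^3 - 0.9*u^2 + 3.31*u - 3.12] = -36.96*u^2 - 16.5*u - 1.8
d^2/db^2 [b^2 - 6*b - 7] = 2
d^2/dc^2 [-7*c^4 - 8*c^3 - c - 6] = 12*c*(-7*c - 4)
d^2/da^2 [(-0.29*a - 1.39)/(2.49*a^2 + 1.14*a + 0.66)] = (-(0.29*a + 1.39)*(4.98*a + 1.14)*(9.96*a + 2.28) + (4.3326*a + 7.5834)*(2.49*a^2 + 1.14*a + 0.66))/(2.49*a^2 + 1.14*a + 0.66)^3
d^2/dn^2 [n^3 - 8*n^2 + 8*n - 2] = 6*n - 16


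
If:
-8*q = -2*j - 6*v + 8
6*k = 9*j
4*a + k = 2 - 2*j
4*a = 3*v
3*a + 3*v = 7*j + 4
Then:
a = 8/15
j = -4/105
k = -2/35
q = -10/21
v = 32/45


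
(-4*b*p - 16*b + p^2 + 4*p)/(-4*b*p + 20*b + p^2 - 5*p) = (p + 4)/(p - 5)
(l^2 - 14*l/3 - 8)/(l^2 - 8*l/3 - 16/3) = (l - 6)/(l - 4)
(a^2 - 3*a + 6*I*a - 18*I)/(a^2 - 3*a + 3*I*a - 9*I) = (a + 6*I)/(a + 3*I)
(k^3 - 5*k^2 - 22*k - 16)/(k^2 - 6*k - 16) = k + 1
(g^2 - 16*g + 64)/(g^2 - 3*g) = (g^2 - 16*g + 64)/(g*(g - 3))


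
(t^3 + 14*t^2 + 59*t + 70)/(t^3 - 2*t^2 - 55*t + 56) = (t^2 + 7*t + 10)/(t^2 - 9*t + 8)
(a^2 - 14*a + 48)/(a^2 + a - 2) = (a^2 - 14*a + 48)/(a^2 + a - 2)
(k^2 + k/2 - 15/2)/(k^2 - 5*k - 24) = (k - 5/2)/(k - 8)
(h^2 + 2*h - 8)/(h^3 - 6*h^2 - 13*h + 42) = (h + 4)/(h^2 - 4*h - 21)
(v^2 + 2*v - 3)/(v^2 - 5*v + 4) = (v + 3)/(v - 4)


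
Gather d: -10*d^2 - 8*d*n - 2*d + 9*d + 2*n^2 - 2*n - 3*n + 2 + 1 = -10*d^2 + d*(7 - 8*n) + 2*n^2 - 5*n + 3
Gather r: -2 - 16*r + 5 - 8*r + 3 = 6 - 24*r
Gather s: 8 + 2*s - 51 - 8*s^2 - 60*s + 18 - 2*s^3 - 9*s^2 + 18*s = -2*s^3 - 17*s^2 - 40*s - 25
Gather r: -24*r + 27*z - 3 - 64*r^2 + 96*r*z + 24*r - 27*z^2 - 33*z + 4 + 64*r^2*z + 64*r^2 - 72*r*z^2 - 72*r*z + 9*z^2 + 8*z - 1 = 64*r^2*z + r*(-72*z^2 + 24*z) - 18*z^2 + 2*z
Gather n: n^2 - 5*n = n^2 - 5*n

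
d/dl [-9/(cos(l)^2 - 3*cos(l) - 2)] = 9*(3 - 2*cos(l))*sin(l)/(sin(l)^2 + 3*cos(l) + 1)^2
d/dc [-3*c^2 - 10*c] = -6*c - 10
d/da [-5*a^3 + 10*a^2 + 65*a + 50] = -15*a^2 + 20*a + 65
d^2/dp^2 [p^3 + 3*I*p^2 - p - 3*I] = 6*p + 6*I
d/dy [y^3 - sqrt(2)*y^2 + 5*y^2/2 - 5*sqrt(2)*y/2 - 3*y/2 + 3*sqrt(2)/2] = 3*y^2 - 2*sqrt(2)*y + 5*y - 5*sqrt(2)/2 - 3/2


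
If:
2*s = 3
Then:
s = 3/2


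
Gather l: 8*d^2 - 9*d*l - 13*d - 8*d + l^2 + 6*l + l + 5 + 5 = 8*d^2 - 21*d + l^2 + l*(7 - 9*d) + 10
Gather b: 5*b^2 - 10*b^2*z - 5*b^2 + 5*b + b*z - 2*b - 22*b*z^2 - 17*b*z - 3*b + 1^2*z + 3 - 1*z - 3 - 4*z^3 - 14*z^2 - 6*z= -10*b^2*z + b*(-22*z^2 - 16*z) - 4*z^3 - 14*z^2 - 6*z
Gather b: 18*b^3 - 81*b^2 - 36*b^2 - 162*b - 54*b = 18*b^3 - 117*b^2 - 216*b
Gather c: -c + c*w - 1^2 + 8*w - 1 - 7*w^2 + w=c*(w - 1) - 7*w^2 + 9*w - 2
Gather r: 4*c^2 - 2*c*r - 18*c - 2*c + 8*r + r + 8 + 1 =4*c^2 - 20*c + r*(9 - 2*c) + 9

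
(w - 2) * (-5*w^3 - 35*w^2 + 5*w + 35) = -5*w^4 - 25*w^3 + 75*w^2 + 25*w - 70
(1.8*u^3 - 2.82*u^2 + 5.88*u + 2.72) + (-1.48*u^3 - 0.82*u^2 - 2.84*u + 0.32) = 0.32*u^3 - 3.64*u^2 + 3.04*u + 3.04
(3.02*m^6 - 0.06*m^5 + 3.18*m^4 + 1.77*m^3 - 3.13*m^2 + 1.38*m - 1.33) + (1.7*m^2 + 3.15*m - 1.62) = 3.02*m^6 - 0.06*m^5 + 3.18*m^4 + 1.77*m^3 - 1.43*m^2 + 4.53*m - 2.95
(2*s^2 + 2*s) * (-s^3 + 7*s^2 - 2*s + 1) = -2*s^5 + 12*s^4 + 10*s^3 - 2*s^2 + 2*s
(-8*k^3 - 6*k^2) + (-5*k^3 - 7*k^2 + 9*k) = -13*k^3 - 13*k^2 + 9*k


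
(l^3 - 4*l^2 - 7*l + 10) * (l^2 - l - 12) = l^5 - 5*l^4 - 15*l^3 + 65*l^2 + 74*l - 120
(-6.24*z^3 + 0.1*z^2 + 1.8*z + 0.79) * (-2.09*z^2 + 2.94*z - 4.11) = 13.0416*z^5 - 18.5546*z^4 + 22.1784*z^3 + 3.2299*z^2 - 5.0754*z - 3.2469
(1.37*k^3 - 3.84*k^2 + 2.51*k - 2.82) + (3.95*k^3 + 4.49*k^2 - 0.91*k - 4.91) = 5.32*k^3 + 0.65*k^2 + 1.6*k - 7.73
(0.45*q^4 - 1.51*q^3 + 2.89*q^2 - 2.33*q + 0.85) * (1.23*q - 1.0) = 0.5535*q^5 - 2.3073*q^4 + 5.0647*q^3 - 5.7559*q^2 + 3.3755*q - 0.85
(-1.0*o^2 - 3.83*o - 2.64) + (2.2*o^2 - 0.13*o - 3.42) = 1.2*o^2 - 3.96*o - 6.06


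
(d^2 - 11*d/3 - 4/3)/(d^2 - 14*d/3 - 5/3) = (d - 4)/(d - 5)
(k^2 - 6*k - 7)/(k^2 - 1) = (k - 7)/(k - 1)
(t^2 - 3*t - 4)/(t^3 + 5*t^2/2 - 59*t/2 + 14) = 2*(t + 1)/(2*t^2 + 13*t - 7)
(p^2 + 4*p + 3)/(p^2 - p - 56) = (p^2 + 4*p + 3)/(p^2 - p - 56)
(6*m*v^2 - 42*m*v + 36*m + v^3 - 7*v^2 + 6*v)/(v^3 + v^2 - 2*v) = (6*m*v - 36*m + v^2 - 6*v)/(v*(v + 2))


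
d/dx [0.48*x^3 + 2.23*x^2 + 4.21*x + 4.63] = 1.44*x^2 + 4.46*x + 4.21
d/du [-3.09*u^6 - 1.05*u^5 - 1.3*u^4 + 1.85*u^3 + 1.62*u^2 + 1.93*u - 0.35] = -18.54*u^5 - 5.25*u^4 - 5.2*u^3 + 5.55*u^2 + 3.24*u + 1.93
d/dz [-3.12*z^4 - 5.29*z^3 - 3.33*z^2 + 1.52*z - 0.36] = -12.48*z^3 - 15.87*z^2 - 6.66*z + 1.52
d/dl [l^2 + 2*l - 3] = 2*l + 2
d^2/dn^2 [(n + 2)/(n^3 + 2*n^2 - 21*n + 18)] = 2*((n + 2)*(3*n^2 + 4*n - 21)^2 + (-3*n^2 - 4*n - (n + 2)*(3*n + 2) + 21)*(n^3 + 2*n^2 - 21*n + 18))/(n^3 + 2*n^2 - 21*n + 18)^3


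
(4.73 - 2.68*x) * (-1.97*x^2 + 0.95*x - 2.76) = 5.2796*x^3 - 11.8641*x^2 + 11.8903*x - 13.0548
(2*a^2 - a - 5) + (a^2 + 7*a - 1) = 3*a^2 + 6*a - 6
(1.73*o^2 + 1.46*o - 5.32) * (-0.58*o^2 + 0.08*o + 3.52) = -1.0034*o^4 - 0.7084*o^3 + 9.292*o^2 + 4.7136*o - 18.7264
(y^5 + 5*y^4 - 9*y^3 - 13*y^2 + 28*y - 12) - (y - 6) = y^5 + 5*y^4 - 9*y^3 - 13*y^2 + 27*y - 6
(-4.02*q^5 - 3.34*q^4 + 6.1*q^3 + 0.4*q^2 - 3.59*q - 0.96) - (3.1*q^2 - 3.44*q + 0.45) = -4.02*q^5 - 3.34*q^4 + 6.1*q^3 - 2.7*q^2 - 0.15*q - 1.41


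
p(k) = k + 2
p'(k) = 1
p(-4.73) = -2.73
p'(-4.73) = 1.00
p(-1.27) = 0.73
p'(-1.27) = 1.00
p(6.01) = 8.01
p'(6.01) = 1.00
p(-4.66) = -2.66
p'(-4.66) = 1.00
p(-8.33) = -6.33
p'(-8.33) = 1.00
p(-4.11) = -2.11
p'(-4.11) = 1.00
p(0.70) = 2.70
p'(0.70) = 1.00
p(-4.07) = -2.07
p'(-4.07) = 1.00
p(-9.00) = -7.00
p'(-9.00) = 1.00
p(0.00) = 2.00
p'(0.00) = 1.00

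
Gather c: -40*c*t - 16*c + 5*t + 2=c*(-40*t - 16) + 5*t + 2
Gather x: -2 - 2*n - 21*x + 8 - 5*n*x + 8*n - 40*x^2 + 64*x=6*n - 40*x^2 + x*(43 - 5*n) + 6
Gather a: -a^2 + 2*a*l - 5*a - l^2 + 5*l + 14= -a^2 + a*(2*l - 5) - l^2 + 5*l + 14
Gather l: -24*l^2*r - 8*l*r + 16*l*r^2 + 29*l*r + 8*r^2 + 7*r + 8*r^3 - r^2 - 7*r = -24*l^2*r + l*(16*r^2 + 21*r) + 8*r^3 + 7*r^2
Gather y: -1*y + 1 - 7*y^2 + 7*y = -7*y^2 + 6*y + 1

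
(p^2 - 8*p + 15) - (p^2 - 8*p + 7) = 8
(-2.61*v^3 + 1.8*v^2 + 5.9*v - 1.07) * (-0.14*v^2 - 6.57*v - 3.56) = 0.3654*v^5 + 16.8957*v^4 - 3.3604*v^3 - 45.0212*v^2 - 13.9741*v + 3.8092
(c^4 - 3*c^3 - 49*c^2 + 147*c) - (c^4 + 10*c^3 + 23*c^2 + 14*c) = -13*c^3 - 72*c^2 + 133*c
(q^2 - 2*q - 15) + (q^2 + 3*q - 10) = 2*q^2 + q - 25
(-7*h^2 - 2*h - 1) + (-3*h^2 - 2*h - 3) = -10*h^2 - 4*h - 4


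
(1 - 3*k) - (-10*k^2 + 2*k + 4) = 10*k^2 - 5*k - 3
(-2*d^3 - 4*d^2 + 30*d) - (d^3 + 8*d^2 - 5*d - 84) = -3*d^3 - 12*d^2 + 35*d + 84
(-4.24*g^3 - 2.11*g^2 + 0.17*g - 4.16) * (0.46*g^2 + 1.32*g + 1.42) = -1.9504*g^5 - 6.5674*g^4 - 8.7278*g^3 - 4.6854*g^2 - 5.2498*g - 5.9072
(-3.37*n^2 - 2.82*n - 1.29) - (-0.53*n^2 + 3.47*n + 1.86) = -2.84*n^2 - 6.29*n - 3.15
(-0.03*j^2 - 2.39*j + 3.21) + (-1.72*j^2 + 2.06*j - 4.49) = -1.75*j^2 - 0.33*j - 1.28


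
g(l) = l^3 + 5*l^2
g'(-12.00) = 312.00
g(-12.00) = -1008.00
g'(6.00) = 168.00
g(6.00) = 396.00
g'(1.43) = 20.43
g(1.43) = 13.15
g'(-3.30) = -0.33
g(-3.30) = 18.51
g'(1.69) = 25.47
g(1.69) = 19.11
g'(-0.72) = -5.64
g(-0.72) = 2.22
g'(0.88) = 11.12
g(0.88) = 4.55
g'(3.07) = 58.97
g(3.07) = 76.06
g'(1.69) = 25.47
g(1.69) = 19.11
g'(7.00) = 217.00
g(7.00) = 588.00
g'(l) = 3*l^2 + 10*l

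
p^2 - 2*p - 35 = (p - 7)*(p + 5)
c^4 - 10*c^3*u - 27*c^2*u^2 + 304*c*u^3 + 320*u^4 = (c - 8*u)^2*(c + u)*(c + 5*u)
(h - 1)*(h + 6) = h^2 + 5*h - 6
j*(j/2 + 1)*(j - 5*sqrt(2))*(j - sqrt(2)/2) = j^4/2 - 11*sqrt(2)*j^3/4 + j^3 - 11*sqrt(2)*j^2/2 + 5*j^2/2 + 5*j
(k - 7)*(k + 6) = k^2 - k - 42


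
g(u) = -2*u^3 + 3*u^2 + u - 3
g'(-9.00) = -539.00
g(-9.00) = 1689.00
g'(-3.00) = -71.00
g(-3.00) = 75.00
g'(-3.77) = -106.90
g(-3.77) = 143.03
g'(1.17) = -0.19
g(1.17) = -0.93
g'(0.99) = 1.06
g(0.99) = -1.01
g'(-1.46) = -20.55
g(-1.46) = 8.16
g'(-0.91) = -9.43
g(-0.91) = 0.08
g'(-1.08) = -12.48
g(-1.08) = 1.94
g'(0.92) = 1.44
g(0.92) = -1.10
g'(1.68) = -5.85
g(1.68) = -2.34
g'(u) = -6*u^2 + 6*u + 1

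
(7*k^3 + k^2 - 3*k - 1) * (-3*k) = -21*k^4 - 3*k^3 + 9*k^2 + 3*k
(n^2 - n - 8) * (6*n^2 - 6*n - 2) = 6*n^4 - 12*n^3 - 44*n^2 + 50*n + 16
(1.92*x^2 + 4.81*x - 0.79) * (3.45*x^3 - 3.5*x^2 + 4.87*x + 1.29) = 6.624*x^5 + 9.8745*x^4 - 10.2101*x^3 + 28.6665*x^2 + 2.3576*x - 1.0191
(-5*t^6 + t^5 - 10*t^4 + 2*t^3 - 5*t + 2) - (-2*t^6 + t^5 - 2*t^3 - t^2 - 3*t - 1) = -3*t^6 - 10*t^4 + 4*t^3 + t^2 - 2*t + 3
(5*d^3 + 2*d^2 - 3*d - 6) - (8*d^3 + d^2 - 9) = -3*d^3 + d^2 - 3*d + 3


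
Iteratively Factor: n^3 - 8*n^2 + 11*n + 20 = (n - 4)*(n^2 - 4*n - 5) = (n - 5)*(n - 4)*(n + 1)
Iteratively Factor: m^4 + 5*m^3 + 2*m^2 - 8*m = (m + 4)*(m^3 + m^2 - 2*m) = (m - 1)*(m + 4)*(m^2 + 2*m) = (m - 1)*(m + 2)*(m + 4)*(m)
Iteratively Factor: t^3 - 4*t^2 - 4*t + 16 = (t + 2)*(t^2 - 6*t + 8) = (t - 4)*(t + 2)*(t - 2)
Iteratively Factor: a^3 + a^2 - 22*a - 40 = (a + 2)*(a^2 - a - 20) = (a - 5)*(a + 2)*(a + 4)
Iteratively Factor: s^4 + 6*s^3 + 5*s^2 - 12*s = (s + 4)*(s^3 + 2*s^2 - 3*s) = s*(s + 4)*(s^2 + 2*s - 3) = s*(s - 1)*(s + 4)*(s + 3)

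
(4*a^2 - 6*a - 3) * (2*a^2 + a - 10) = 8*a^4 - 8*a^3 - 52*a^2 + 57*a + 30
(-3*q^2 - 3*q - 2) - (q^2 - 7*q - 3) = -4*q^2 + 4*q + 1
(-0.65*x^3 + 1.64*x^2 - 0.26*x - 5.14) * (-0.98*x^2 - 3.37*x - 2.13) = 0.637*x^5 + 0.5833*x^4 - 3.8875*x^3 + 2.4202*x^2 + 17.8756*x + 10.9482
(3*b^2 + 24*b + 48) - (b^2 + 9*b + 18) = 2*b^2 + 15*b + 30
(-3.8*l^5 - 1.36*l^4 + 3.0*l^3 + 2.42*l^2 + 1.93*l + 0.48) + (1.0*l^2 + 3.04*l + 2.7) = -3.8*l^5 - 1.36*l^4 + 3.0*l^3 + 3.42*l^2 + 4.97*l + 3.18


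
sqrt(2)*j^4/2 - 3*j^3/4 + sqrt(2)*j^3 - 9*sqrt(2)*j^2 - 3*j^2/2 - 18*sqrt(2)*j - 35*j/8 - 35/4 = (j/2 + 1)*(j - 7*sqrt(2)/2)*(j + 5*sqrt(2)/2)*(sqrt(2)*j + 1/2)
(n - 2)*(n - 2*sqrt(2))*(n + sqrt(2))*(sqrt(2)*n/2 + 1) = sqrt(2)*n^4/2 - sqrt(2)*n^3 - 3*sqrt(2)*n^2 - 4*n + 6*sqrt(2)*n + 8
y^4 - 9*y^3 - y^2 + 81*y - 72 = (y - 8)*(y - 3)*(y - 1)*(y + 3)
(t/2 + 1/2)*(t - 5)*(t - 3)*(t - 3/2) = t^4/2 - 17*t^3/4 + 35*t^2/4 + 9*t/4 - 45/4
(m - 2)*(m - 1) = m^2 - 3*m + 2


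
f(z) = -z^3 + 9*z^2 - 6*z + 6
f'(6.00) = -6.00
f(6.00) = 78.00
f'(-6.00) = -222.00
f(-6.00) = 582.00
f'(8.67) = -75.45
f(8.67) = -21.21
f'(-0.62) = -18.31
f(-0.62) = 13.42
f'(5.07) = 8.15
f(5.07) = 76.60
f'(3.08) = 20.98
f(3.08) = 43.68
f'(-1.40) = -37.08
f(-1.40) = 34.78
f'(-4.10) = -130.23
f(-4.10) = 250.81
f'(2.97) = 21.00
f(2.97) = 41.37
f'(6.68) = -19.63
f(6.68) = 69.44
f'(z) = -3*z^2 + 18*z - 6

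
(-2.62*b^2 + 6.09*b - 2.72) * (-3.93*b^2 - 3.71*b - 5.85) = 10.2966*b^4 - 14.2135*b^3 + 3.4227*b^2 - 25.5353*b + 15.912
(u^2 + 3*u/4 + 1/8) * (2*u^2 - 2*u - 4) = 2*u^4 - u^3/2 - 21*u^2/4 - 13*u/4 - 1/2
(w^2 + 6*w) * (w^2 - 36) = w^4 + 6*w^3 - 36*w^2 - 216*w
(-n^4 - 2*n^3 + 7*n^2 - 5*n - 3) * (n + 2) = -n^5 - 4*n^4 + 3*n^3 + 9*n^2 - 13*n - 6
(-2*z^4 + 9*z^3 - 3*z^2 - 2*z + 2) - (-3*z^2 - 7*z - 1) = -2*z^4 + 9*z^3 + 5*z + 3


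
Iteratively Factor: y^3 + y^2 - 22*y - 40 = (y + 2)*(y^2 - y - 20) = (y - 5)*(y + 2)*(y + 4)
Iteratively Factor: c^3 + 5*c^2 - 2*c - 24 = (c + 3)*(c^2 + 2*c - 8) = (c - 2)*(c + 3)*(c + 4)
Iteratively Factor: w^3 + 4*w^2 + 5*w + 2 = (w + 1)*(w^2 + 3*w + 2) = (w + 1)^2*(w + 2)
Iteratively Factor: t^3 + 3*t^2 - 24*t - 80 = (t - 5)*(t^2 + 8*t + 16) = (t - 5)*(t + 4)*(t + 4)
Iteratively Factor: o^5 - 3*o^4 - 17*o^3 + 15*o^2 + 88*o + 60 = (o + 2)*(o^4 - 5*o^3 - 7*o^2 + 29*o + 30) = (o + 2)^2*(o^3 - 7*o^2 + 7*o + 15) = (o + 1)*(o + 2)^2*(o^2 - 8*o + 15) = (o - 5)*(o + 1)*(o + 2)^2*(o - 3)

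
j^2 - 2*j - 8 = (j - 4)*(j + 2)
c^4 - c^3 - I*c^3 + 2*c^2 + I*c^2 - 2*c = c*(c - 1)*(c - 2*I)*(c + I)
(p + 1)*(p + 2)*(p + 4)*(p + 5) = p^4 + 12*p^3 + 49*p^2 + 78*p + 40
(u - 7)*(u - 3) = u^2 - 10*u + 21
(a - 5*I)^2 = a^2 - 10*I*a - 25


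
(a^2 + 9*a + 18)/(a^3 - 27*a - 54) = (a + 6)/(a^2 - 3*a - 18)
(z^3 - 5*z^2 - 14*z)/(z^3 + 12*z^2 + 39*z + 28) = z*(z^2 - 5*z - 14)/(z^3 + 12*z^2 + 39*z + 28)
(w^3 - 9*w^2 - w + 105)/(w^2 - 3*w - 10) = (w^2 - 4*w - 21)/(w + 2)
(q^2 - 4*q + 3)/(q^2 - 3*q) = (q - 1)/q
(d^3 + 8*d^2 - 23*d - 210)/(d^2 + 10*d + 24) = (d^2 + 2*d - 35)/(d + 4)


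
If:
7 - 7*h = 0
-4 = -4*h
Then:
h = 1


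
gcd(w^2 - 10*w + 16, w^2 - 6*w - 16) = w - 8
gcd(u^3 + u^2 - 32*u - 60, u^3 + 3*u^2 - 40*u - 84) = u^2 - 4*u - 12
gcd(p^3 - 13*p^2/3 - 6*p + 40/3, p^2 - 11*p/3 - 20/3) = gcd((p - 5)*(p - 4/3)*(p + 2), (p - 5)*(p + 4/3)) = p - 5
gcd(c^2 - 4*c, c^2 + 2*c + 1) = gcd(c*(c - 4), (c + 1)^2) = 1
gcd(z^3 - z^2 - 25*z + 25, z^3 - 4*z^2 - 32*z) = 1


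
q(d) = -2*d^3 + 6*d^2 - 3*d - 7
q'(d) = -6*d^2 + 12*d - 3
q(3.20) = -20.70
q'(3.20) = -26.04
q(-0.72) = -0.98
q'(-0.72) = -14.75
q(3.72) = -38.09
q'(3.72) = -41.39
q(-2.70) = 84.21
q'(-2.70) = -79.14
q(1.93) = -4.82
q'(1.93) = -2.19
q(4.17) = -60.20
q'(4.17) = -57.29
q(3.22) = -21.22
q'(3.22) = -26.57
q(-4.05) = 236.43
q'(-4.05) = -150.02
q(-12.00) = 4349.00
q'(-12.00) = -1011.00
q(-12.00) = 4349.00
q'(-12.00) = -1011.00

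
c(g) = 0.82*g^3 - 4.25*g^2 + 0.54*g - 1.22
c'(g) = 2.46*g^2 - 8.5*g + 0.54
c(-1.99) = -25.59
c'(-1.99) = 27.20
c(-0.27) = -1.69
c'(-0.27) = 3.01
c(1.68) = -8.42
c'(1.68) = -6.80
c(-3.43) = -86.16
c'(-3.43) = 58.64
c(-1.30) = -10.91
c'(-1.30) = 15.75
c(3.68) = -15.92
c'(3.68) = 2.57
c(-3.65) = -99.69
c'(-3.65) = 64.34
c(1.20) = -5.28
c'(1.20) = -6.12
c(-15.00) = -3733.07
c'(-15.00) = 681.54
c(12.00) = 810.22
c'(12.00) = 252.78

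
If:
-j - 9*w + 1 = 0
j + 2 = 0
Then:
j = -2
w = 1/3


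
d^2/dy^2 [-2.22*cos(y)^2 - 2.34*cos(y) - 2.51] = -8.88*sin(y)^2 + 2.34*cos(y) + 4.44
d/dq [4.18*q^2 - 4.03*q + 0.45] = 8.36*q - 4.03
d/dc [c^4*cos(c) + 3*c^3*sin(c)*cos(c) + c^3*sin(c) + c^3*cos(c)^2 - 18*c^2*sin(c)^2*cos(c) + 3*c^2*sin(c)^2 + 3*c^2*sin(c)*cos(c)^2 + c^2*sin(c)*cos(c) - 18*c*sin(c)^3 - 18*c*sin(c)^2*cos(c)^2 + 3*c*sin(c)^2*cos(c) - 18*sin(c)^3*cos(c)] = -c^4*sin(c) - 6*c^3*sin(c)^2 - 2*c^3*sin(c)*cos(c) + 5*c^3*cos(c) + 3*c^3 + 54*c^2*sin(c)^3 - 9*c^2*sin(c)^2*cos(c) - 5*c^2*sin(c)^2 + 15*c^2*sin(c)*cos(c) - 33*c^2*sin(c) + 3*c^2*cos(c) + 4*c^2 + 72*c*sin(c)^3*cos(c) - 15*c*sin(c)^3 - 90*c*sin(c)^2*cos(c) + 6*c*sin(c)^2 - 34*c*sin(c)*cos(c) + 12*c*sin(c) + 90*sin(c)^4 - 18*sin(c)^3 + 3*sin(c)^2*cos(c) - 72*sin(c)^2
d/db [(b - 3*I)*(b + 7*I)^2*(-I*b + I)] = -4*I*b^3 + b^2*(33 + 3*I) + b*(-22 + 14*I) + 147 - 7*I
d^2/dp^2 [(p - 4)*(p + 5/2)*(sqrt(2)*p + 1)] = 6*sqrt(2)*p - 3*sqrt(2) + 2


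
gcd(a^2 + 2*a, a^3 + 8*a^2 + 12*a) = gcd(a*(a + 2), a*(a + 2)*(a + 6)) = a^2 + 2*a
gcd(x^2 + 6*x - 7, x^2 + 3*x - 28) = x + 7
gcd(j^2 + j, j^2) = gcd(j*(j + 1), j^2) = j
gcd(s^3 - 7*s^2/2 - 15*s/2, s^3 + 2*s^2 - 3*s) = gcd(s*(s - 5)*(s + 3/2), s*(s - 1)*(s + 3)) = s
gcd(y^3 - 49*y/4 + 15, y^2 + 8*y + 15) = 1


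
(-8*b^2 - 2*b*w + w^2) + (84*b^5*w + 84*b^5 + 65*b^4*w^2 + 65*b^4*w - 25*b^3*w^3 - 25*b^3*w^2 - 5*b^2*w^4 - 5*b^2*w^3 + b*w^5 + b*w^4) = 84*b^5*w + 84*b^5 + 65*b^4*w^2 + 65*b^4*w - 25*b^3*w^3 - 25*b^3*w^2 - 5*b^2*w^4 - 5*b^2*w^3 - 8*b^2 + b*w^5 + b*w^4 - 2*b*w + w^2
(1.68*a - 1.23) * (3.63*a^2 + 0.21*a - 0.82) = 6.0984*a^3 - 4.1121*a^2 - 1.6359*a + 1.0086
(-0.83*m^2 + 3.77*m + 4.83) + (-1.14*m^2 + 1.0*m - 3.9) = -1.97*m^2 + 4.77*m + 0.93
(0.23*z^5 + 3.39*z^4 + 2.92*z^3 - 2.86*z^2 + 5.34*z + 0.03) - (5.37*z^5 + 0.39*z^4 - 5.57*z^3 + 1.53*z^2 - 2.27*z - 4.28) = -5.14*z^5 + 3.0*z^4 + 8.49*z^3 - 4.39*z^2 + 7.61*z + 4.31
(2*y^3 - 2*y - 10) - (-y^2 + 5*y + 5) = 2*y^3 + y^2 - 7*y - 15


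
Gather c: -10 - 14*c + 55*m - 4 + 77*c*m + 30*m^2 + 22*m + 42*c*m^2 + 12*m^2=c*(42*m^2 + 77*m - 14) + 42*m^2 + 77*m - 14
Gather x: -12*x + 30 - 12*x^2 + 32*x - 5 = -12*x^2 + 20*x + 25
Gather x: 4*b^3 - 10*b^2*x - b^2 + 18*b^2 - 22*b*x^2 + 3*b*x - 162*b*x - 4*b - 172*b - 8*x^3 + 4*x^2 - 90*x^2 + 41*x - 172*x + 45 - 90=4*b^3 + 17*b^2 - 176*b - 8*x^3 + x^2*(-22*b - 86) + x*(-10*b^2 - 159*b - 131) - 45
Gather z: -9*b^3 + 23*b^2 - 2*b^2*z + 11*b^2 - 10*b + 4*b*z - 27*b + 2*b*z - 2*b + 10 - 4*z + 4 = -9*b^3 + 34*b^2 - 39*b + z*(-2*b^2 + 6*b - 4) + 14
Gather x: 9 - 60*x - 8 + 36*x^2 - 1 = 36*x^2 - 60*x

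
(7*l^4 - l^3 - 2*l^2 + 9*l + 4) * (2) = 14*l^4 - 2*l^3 - 4*l^2 + 18*l + 8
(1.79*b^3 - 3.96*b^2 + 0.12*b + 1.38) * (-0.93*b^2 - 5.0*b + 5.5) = -1.6647*b^5 - 5.2672*b^4 + 29.5334*b^3 - 23.6634*b^2 - 6.24*b + 7.59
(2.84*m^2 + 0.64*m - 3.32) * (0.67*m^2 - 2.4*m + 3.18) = 1.9028*m^4 - 6.3872*m^3 + 5.2708*m^2 + 10.0032*m - 10.5576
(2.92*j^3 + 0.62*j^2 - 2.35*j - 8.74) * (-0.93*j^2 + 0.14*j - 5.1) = -2.7156*j^5 - 0.1678*j^4 - 12.6197*j^3 + 4.6372*j^2 + 10.7614*j + 44.574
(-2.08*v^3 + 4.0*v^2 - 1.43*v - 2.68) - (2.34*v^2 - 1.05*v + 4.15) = -2.08*v^3 + 1.66*v^2 - 0.38*v - 6.83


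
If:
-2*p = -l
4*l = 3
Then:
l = 3/4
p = 3/8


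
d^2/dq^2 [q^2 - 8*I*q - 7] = 2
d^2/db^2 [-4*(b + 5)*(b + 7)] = -8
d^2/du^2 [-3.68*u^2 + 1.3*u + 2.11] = -7.36000000000000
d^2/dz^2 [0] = 0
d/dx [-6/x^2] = 12/x^3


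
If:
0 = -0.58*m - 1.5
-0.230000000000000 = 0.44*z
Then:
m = -2.59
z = -0.52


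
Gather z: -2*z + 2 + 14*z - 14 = 12*z - 12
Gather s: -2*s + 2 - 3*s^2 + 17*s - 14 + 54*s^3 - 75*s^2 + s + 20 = 54*s^3 - 78*s^2 + 16*s + 8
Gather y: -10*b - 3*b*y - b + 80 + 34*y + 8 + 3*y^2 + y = -11*b + 3*y^2 + y*(35 - 3*b) + 88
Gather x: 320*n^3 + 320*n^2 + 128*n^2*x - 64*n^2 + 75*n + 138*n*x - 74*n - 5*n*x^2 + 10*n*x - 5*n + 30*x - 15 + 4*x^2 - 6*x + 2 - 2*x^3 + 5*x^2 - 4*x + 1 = 320*n^3 + 256*n^2 - 4*n - 2*x^3 + x^2*(9 - 5*n) + x*(128*n^2 + 148*n + 20) - 12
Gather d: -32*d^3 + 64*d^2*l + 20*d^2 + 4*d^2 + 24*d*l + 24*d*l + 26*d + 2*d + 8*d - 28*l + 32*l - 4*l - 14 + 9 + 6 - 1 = -32*d^3 + d^2*(64*l + 24) + d*(48*l + 36)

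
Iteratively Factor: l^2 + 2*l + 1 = (l + 1)*(l + 1)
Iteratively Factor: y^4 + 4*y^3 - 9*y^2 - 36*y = (y + 3)*(y^3 + y^2 - 12*y) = (y + 3)*(y + 4)*(y^2 - 3*y) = (y - 3)*(y + 3)*(y + 4)*(y)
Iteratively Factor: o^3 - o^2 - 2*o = (o + 1)*(o^2 - 2*o) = o*(o + 1)*(o - 2)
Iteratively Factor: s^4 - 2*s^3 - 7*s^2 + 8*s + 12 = (s - 3)*(s^3 + s^2 - 4*s - 4) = (s - 3)*(s - 2)*(s^2 + 3*s + 2) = (s - 3)*(s - 2)*(s + 2)*(s + 1)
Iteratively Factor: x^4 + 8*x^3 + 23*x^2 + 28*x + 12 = (x + 3)*(x^3 + 5*x^2 + 8*x + 4) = (x + 1)*(x + 3)*(x^2 + 4*x + 4) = (x + 1)*(x + 2)*(x + 3)*(x + 2)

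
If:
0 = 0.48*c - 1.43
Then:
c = 2.98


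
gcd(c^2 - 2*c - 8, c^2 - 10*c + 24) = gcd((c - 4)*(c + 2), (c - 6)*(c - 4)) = c - 4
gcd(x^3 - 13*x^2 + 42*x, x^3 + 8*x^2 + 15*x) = x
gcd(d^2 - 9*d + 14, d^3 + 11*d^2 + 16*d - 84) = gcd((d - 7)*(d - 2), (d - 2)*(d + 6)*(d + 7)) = d - 2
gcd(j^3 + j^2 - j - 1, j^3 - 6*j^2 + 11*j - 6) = j - 1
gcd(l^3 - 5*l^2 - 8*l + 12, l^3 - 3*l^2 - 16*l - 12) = l^2 - 4*l - 12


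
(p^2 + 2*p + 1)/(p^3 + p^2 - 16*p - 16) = (p + 1)/(p^2 - 16)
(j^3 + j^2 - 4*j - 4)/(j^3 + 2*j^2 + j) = (j^2 - 4)/(j*(j + 1))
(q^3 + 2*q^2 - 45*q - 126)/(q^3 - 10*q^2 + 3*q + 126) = (q + 6)/(q - 6)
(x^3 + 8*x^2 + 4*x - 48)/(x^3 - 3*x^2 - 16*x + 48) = (x^2 + 4*x - 12)/(x^2 - 7*x + 12)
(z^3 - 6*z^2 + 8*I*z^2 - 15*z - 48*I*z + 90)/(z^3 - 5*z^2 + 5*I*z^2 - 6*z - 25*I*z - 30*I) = (z + 3*I)/(z + 1)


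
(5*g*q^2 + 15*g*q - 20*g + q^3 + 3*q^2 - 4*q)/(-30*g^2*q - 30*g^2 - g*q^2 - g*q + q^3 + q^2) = (q^2 + 3*q - 4)/(-6*g*q - 6*g + q^2 + q)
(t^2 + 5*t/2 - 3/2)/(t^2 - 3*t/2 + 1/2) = (t + 3)/(t - 1)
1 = 1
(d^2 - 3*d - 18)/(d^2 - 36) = (d + 3)/(d + 6)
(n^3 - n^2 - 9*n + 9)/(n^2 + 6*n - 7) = (n^2 - 9)/(n + 7)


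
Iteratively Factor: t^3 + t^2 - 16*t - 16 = (t + 1)*(t^2 - 16) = (t + 1)*(t + 4)*(t - 4)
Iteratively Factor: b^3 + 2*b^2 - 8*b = (b)*(b^2 + 2*b - 8) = b*(b + 4)*(b - 2)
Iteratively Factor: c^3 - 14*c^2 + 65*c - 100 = (c - 5)*(c^2 - 9*c + 20) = (c - 5)*(c - 4)*(c - 5)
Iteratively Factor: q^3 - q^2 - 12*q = (q + 3)*(q^2 - 4*q) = q*(q + 3)*(q - 4)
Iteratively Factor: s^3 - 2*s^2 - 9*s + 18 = (s - 2)*(s^2 - 9) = (s - 2)*(s + 3)*(s - 3)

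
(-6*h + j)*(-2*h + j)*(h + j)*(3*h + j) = 36*h^4 + 24*h^3*j - 17*h^2*j^2 - 4*h*j^3 + j^4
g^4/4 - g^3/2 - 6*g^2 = g^2*(g/4 + 1)*(g - 6)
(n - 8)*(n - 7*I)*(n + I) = n^3 - 8*n^2 - 6*I*n^2 + 7*n + 48*I*n - 56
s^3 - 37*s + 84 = (s - 4)*(s - 3)*(s + 7)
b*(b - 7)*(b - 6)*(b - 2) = b^4 - 15*b^3 + 68*b^2 - 84*b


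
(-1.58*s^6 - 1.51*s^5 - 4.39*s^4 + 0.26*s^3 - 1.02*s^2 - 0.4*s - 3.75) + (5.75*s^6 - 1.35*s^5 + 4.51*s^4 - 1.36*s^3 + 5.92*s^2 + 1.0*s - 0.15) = 4.17*s^6 - 2.86*s^5 + 0.12*s^4 - 1.1*s^3 + 4.9*s^2 + 0.6*s - 3.9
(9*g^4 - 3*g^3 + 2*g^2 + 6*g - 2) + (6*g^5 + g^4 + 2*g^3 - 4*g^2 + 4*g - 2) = 6*g^5 + 10*g^4 - g^3 - 2*g^2 + 10*g - 4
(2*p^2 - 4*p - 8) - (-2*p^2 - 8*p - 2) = 4*p^2 + 4*p - 6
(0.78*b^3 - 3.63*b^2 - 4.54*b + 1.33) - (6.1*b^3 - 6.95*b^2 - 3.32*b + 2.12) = -5.32*b^3 + 3.32*b^2 - 1.22*b - 0.79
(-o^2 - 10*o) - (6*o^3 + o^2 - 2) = -6*o^3 - 2*o^2 - 10*o + 2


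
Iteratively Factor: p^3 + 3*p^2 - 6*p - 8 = (p - 2)*(p^2 + 5*p + 4) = (p - 2)*(p + 1)*(p + 4)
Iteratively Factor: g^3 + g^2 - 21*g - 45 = (g - 5)*(g^2 + 6*g + 9) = (g - 5)*(g + 3)*(g + 3)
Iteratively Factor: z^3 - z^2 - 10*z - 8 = (z + 1)*(z^2 - 2*z - 8) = (z - 4)*(z + 1)*(z + 2)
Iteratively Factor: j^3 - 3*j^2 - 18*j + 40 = (j - 5)*(j^2 + 2*j - 8) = (j - 5)*(j + 4)*(j - 2)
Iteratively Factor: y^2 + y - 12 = (y - 3)*(y + 4)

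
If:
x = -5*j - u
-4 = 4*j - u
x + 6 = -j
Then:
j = 1/4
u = 5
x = -25/4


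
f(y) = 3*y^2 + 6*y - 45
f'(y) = 6*y + 6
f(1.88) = -23.12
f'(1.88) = 17.28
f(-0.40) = -46.92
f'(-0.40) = 3.60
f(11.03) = 386.16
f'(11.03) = 72.18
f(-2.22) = -43.53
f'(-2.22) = -7.32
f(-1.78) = -46.17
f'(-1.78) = -4.68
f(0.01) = -44.94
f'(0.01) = 6.06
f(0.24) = -43.39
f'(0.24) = 7.44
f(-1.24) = -47.83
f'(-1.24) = -1.44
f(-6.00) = 27.00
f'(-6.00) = -30.00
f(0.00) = -45.00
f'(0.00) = 6.00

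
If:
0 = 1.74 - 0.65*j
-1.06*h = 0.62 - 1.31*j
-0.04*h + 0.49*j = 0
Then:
No Solution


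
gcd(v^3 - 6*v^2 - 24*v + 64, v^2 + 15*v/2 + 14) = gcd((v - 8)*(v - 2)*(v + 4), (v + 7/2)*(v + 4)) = v + 4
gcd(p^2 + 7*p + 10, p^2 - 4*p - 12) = p + 2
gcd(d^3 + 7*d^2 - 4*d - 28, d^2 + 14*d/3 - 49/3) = d + 7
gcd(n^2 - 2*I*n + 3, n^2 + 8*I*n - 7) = n + I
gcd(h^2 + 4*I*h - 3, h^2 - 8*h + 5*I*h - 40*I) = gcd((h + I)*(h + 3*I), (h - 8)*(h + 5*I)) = 1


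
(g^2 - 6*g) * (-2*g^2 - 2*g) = -2*g^4 + 10*g^3 + 12*g^2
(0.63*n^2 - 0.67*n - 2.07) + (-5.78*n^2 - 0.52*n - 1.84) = -5.15*n^2 - 1.19*n - 3.91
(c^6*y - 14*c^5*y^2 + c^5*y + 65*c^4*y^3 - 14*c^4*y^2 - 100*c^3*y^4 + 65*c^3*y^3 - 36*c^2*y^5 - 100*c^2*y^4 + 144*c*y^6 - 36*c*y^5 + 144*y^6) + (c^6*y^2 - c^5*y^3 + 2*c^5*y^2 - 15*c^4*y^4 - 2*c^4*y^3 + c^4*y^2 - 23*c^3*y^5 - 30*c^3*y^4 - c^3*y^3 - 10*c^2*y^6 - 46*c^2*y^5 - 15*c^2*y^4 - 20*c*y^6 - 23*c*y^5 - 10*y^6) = c^6*y^2 + c^6*y - c^5*y^3 - 12*c^5*y^2 + c^5*y - 15*c^4*y^4 + 63*c^4*y^3 - 13*c^4*y^2 - 23*c^3*y^5 - 130*c^3*y^4 + 64*c^3*y^3 - 10*c^2*y^6 - 82*c^2*y^5 - 115*c^2*y^4 + 124*c*y^6 - 59*c*y^5 + 134*y^6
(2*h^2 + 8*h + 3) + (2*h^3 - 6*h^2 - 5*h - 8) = 2*h^3 - 4*h^2 + 3*h - 5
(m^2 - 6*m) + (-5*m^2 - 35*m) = -4*m^2 - 41*m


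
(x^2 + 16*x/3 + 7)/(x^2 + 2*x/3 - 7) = (3*x + 7)/(3*x - 7)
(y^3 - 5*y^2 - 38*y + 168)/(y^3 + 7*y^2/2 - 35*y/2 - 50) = 2*(y^2 - y - 42)/(2*y^2 + 15*y + 25)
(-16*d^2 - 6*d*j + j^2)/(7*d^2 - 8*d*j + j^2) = (-16*d^2 - 6*d*j + j^2)/(7*d^2 - 8*d*j + j^2)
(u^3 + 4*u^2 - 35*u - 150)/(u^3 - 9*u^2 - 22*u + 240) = (u + 5)/(u - 8)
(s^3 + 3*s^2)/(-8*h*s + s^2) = s*(s + 3)/(-8*h + s)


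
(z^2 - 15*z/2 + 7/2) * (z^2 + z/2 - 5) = z^4 - 7*z^3 - 21*z^2/4 + 157*z/4 - 35/2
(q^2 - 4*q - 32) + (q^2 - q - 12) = 2*q^2 - 5*q - 44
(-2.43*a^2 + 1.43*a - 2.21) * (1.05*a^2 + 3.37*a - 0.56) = -2.5515*a^4 - 6.6876*a^3 + 3.8594*a^2 - 8.2485*a + 1.2376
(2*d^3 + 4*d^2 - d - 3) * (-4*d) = -8*d^4 - 16*d^3 + 4*d^2 + 12*d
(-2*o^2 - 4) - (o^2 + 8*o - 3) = -3*o^2 - 8*o - 1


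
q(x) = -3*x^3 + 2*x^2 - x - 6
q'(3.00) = -70.00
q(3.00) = -72.00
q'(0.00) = -1.00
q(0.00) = -6.00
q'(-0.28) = -2.83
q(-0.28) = -5.50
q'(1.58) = -17.15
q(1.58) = -14.42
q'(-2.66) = -75.32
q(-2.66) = 67.27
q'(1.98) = -28.36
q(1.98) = -23.43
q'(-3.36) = -116.05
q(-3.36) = 133.74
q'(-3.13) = -101.69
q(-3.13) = 108.72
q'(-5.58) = -303.55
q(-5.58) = 583.08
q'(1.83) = -23.82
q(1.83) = -19.52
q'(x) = -9*x^2 + 4*x - 1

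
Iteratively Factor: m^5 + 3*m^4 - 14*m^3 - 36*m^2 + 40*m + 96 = (m + 4)*(m^4 - m^3 - 10*m^2 + 4*m + 24) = (m + 2)*(m + 4)*(m^3 - 3*m^2 - 4*m + 12) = (m + 2)^2*(m + 4)*(m^2 - 5*m + 6) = (m - 2)*(m + 2)^2*(m + 4)*(m - 3)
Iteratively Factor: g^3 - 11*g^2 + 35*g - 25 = (g - 5)*(g^2 - 6*g + 5) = (g - 5)^2*(g - 1)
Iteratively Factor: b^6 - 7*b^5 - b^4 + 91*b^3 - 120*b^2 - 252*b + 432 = (b - 4)*(b^5 - 3*b^4 - 13*b^3 + 39*b^2 + 36*b - 108) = (b - 4)*(b + 2)*(b^4 - 5*b^3 - 3*b^2 + 45*b - 54) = (b - 4)*(b + 2)*(b + 3)*(b^3 - 8*b^2 + 21*b - 18) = (b - 4)*(b - 2)*(b + 2)*(b + 3)*(b^2 - 6*b + 9) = (b - 4)*(b - 3)*(b - 2)*(b + 2)*(b + 3)*(b - 3)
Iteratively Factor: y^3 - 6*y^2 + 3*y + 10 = (y - 5)*(y^2 - y - 2) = (y - 5)*(y - 2)*(y + 1)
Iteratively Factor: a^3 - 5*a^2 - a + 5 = (a + 1)*(a^2 - 6*a + 5) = (a - 1)*(a + 1)*(a - 5)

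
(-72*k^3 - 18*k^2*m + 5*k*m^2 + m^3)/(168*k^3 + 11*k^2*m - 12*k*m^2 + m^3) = (-24*k^2 + 2*k*m + m^2)/(56*k^2 - 15*k*m + m^2)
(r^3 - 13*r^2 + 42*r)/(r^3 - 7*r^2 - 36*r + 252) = r/(r + 6)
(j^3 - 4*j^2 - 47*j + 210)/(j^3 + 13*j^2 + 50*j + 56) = (j^2 - 11*j + 30)/(j^2 + 6*j + 8)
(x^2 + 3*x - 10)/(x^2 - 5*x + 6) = (x + 5)/(x - 3)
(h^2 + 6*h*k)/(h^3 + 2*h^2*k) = (h + 6*k)/(h*(h + 2*k))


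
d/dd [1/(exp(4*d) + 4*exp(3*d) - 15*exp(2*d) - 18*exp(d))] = 2*(-2*exp(3*d) - 6*exp(2*d) + 15*exp(d) + 9)*exp(-d)/(exp(3*d) + 4*exp(2*d) - 15*exp(d) - 18)^2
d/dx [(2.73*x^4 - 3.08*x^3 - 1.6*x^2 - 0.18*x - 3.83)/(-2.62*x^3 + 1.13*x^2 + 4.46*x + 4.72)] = (-7.1526*x^6 + 6.1698*x^5 + 28.855*x^4 + 23.1256*x^3 - 80.6492*x^2 - 6.4482*x + 16.2322)/(6.8644*x^6 - 5.9212*x^5 - 22.0935*x^4 - 14.6532*x^3 + 30.5588*x^2 + 42.1024*x + 22.2784)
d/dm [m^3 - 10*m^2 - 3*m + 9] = 3*m^2 - 20*m - 3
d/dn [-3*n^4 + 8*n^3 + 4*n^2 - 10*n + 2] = -12*n^3 + 24*n^2 + 8*n - 10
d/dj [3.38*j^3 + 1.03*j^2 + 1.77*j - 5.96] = 10.14*j^2 + 2.06*j + 1.77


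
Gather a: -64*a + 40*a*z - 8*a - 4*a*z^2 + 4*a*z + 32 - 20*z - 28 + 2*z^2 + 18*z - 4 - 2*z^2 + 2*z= a*(-4*z^2 + 44*z - 72)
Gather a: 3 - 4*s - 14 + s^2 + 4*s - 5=s^2 - 16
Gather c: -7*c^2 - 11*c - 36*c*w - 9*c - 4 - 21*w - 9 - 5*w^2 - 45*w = -7*c^2 + c*(-36*w - 20) - 5*w^2 - 66*w - 13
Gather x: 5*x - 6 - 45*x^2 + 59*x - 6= -45*x^2 + 64*x - 12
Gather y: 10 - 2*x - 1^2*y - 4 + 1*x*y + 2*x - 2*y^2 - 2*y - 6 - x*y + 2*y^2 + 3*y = 0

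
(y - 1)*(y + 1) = y^2 - 1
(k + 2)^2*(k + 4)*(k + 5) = k^4 + 13*k^3 + 60*k^2 + 116*k + 80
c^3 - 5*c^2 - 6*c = c*(c - 6)*(c + 1)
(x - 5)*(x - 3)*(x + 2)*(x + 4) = x^4 - 2*x^3 - 25*x^2 + 26*x + 120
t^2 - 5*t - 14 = (t - 7)*(t + 2)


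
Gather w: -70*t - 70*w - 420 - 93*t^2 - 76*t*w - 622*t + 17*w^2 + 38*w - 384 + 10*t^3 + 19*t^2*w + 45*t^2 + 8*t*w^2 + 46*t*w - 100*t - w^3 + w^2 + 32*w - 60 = 10*t^3 - 48*t^2 - 792*t - w^3 + w^2*(8*t + 18) + w*(19*t^2 - 30*t) - 864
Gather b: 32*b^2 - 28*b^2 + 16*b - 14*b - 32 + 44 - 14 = 4*b^2 + 2*b - 2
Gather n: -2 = -2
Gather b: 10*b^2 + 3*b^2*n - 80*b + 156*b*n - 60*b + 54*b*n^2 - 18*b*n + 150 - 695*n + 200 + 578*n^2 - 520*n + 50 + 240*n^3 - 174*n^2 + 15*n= b^2*(3*n + 10) + b*(54*n^2 + 138*n - 140) + 240*n^3 + 404*n^2 - 1200*n + 400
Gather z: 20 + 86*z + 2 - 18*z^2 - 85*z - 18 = -18*z^2 + z + 4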